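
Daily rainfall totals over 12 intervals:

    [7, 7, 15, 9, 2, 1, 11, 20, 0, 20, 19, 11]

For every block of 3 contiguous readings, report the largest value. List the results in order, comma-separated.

15, 15, 15, 9, 11, 20, 20, 20, 20, 20

7 7 15 → max 15
7 15 9 → max 15
15 9 2 → max 15
9 2 1 → max 9
2 1 11 → max 11
1 11 20 → max 20
11 20 0 → max 20
20 0 20 → max 20
0 20 19 → max 20
20 19 11 → max 20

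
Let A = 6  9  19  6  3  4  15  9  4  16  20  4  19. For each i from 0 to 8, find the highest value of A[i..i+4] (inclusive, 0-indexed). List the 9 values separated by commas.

[6, 9, 19, 6, 3] → max 19
[9, 19, 6, 3, 4] → max 19
[19, 6, 3, 4, 15] → max 19
[6, 3, 4, 15, 9] → max 15
[3, 4, 15, 9, 4] → max 15
[4, 15, 9, 4, 16] → max 16
[15, 9, 4, 16, 20] → max 20
[9, 4, 16, 20, 4] → max 20
[4, 16, 20, 4, 19] → max 20

19, 19, 19, 15, 15, 16, 20, 20, 20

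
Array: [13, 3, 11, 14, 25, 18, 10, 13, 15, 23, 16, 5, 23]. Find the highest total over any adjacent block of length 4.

13 3 11 14 → sum 41
3 11 14 25 → sum 53
11 14 25 18 → sum 68
14 25 18 10 → sum 67
25 18 10 13 → sum 66
18 10 13 15 → sum 56
10 13 15 23 → sum 61
13 15 23 16 → sum 67
15 23 16 5 → sum 59
23 16 5 23 → sum 67
Highest of these is 68.

68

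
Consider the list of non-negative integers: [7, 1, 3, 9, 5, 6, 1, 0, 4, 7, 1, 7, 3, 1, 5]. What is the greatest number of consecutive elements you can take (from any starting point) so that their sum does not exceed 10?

Extend to the right; shrink from the left whenever the sum exceeds 10:
add 7: [7] sum 7, len 1
add 1: [7, 1] sum 8, len 2
add 3: [1, 3] sum 4, len 2
add 9: [9] sum 9, len 1
add 5: [5] sum 5, len 1
add 6: [6] sum 6, len 1
add 1: [6, 1] sum 7, len 2
add 0: [6, 1, 0] sum 7, len 3
add 4: [1, 0, 4] sum 5, len 3
add 7: [7] sum 7, len 1
add 1: [7, 1] sum 8, len 2
add 7: [1, 7] sum 8, len 2
add 3: [7, 3] sum 10, len 2
add 1: [3, 1] sum 4, len 2
add 5: [3, 1, 5] sum 9, len 3
Longest length seen: 3.

3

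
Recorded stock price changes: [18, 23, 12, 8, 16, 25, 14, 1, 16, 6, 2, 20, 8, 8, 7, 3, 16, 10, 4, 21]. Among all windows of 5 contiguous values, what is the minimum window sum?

Window sums for each of the 16 positions:
(18, 23, 12, 8, 16) → sum 77
(23, 12, 8, 16, 25) → sum 84
(12, 8, 16, 25, 14) → sum 75
(8, 16, 25, 14, 1) → sum 64
(16, 25, 14, 1, 16) → sum 72
(25, 14, 1, 16, 6) → sum 62
(14, 1, 16, 6, 2) → sum 39
(1, 16, 6, 2, 20) → sum 45
(16, 6, 2, 20, 8) → sum 52
(6, 2, 20, 8, 8) → sum 44
(2, 20, 8, 8, 7) → sum 45
(20, 8, 8, 7, 3) → sum 46
(8, 8, 7, 3, 16) → sum 42
(8, 7, 3, 16, 10) → sum 44
(7, 3, 16, 10, 4) → sum 40
(3, 16, 10, 4, 21) → sum 54
Minimum of these is 39.

39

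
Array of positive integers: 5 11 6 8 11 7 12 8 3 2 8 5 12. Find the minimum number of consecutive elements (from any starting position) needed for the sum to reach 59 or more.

7

add 5: running sum 5 < 59
add 11: running sum 16 < 59
add 6: running sum 22 < 59
add 8: running sum 30 < 59
add 11: running sum 41 < 59
add 7: running sum 48 < 59
end 6: [5, 11, 6, 8, 11, 7, 12] sum 60, len 7
end 7: [11, 6, 8, 11, 7, 12, 8] sum 63, len 7
end 8: [11, 6, 8, 11, 7, 12, 8, 3] sum 66, len 8
end 9: [11, 6, 8, 11, 7, 12, 8, 3, 2] sum 68, len 9
end 10: [8, 11, 7, 12, 8, 3, 2, 8] sum 59, len 8
end 11: [8, 11, 7, 12, 8, 3, 2, 8, 5] sum 64, len 9
end 12: [11, 7, 12, 8, 3, 2, 8, 5, 12] sum 68, len 9
Shortest qualifying length: 7.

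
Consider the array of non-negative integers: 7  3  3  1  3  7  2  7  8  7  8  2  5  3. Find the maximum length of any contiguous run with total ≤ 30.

Extend to the right; shrink from the left whenever the sum exceeds 30:
[7] sum 7 len 1
[7, 3] sum 10 len 2
[7, 3, 3] sum 13 len 3
[7, 3, 3, 1] sum 14 len 4
[7, 3, 3, 1, 3] sum 17 len 5
[7, 3, 3, 1, 3, 7] sum 24 len 6
[7, 3, 3, 1, 3, 7, 2] sum 26 len 7
[3, 3, 1, 3, 7, 2, 7] sum 26 len 7
[1, 3, 7, 2, 7, 8] sum 28 len 6
[2, 7, 8, 7] sum 24 len 4
[7, 8, 7, 8] sum 30 len 4
[8, 7, 8, 2] sum 25 len 4
[8, 7, 8, 2, 5] sum 30 len 5
[7, 8, 2, 5, 3] sum 25 len 5
Longest length seen: 7.

7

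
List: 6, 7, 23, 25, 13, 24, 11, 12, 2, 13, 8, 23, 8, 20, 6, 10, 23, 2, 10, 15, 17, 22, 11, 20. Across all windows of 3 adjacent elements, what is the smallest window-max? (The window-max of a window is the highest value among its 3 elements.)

Window maxs for each of the 22 positions:
6 7 23 → max 23
7 23 25 → max 25
23 25 13 → max 25
25 13 24 → max 25
13 24 11 → max 24
24 11 12 → max 24
11 12 2 → max 12
12 2 13 → max 13
2 13 8 → max 13
13 8 23 → max 23
8 23 8 → max 23
23 8 20 → max 23
8 20 6 → max 20
20 6 10 → max 20
6 10 23 → max 23
10 23 2 → max 23
23 2 10 → max 23
2 10 15 → max 15
10 15 17 → max 17
15 17 22 → max 22
17 22 11 → max 22
22 11 20 → max 22
Smallest of these is 12.

12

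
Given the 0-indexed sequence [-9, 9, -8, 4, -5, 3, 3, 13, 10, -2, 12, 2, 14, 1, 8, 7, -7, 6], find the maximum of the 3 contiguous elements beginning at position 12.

Elements at indices 12..14: 14, 1, 8
max(14, 1, 8) = 14

14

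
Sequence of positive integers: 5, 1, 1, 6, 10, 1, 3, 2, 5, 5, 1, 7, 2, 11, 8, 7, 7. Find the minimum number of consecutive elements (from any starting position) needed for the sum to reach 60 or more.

12

add 5: running sum 5 < 60
add 1: running sum 6 < 60
add 1: running sum 7 < 60
add 6: running sum 13 < 60
add 10: running sum 23 < 60
add 1: running sum 24 < 60
add 3: running sum 27 < 60
add 2: running sum 29 < 60
add 5: running sum 34 < 60
add 5: running sum 39 < 60
add 1: running sum 40 < 60
add 7: running sum 47 < 60
add 2: running sum 49 < 60
add 11: shortest ending here [5, 1, 1, 6, 10, 1, 3, 2, 5, 5, 1, 7, 2, 11] sum 60, len 14
add 8: shortest ending here [6, 10, 1, 3, 2, 5, 5, 1, 7, 2, 11, 8] sum 61, len 12
add 7: shortest ending here [10, 1, 3, 2, 5, 5, 1, 7, 2, 11, 8, 7] sum 62, len 12
add 7: shortest ending here [10, 1, 3, 2, 5, 5, 1, 7, 2, 11, 8, 7, 7] sum 69, len 13
Shortest qualifying length: 12.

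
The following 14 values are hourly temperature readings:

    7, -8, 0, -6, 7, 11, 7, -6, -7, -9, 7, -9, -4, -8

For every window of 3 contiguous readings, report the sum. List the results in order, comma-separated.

-1, -14, 1, 12, 25, 12, -6, -22, -9, -11, -6, -21

[7, -8, 0] → sum -1
[-8, 0, -6] → sum -14
[0, -6, 7] → sum 1
[-6, 7, 11] → sum 12
[7, 11, 7] → sum 25
[11, 7, -6] → sum 12
[7, -6, -7] → sum -6
[-6, -7, -9] → sum -22
[-7, -9, 7] → sum -9
[-9, 7, -9] → sum -11
[7, -9, -4] → sum -6
[-9, -4, -8] → sum -21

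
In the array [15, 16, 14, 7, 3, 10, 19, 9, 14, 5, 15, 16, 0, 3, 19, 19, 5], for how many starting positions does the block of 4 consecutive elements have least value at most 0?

[15, 16, 14, 7] → min 7
[16, 14, 7, 3] → min 3
[14, 7, 3, 10] → min 3
[7, 3, 10, 19] → min 3
[3, 10, 19, 9] → min 3
[10, 19, 9, 14] → min 9
[19, 9, 14, 5] → min 5
[9, 14, 5, 15] → min 5
[14, 5, 15, 16] → min 5
[5, 15, 16, 0] → min 0  ≤ 0 ✓
[15, 16, 0, 3] → min 0  ≤ 0 ✓
[16, 0, 3, 19] → min 0  ≤ 0 ✓
[0, 3, 19, 19] → min 0  ≤ 0 ✓
[3, 19, 19, 5] → min 3
4 windows satisfy the condition.

4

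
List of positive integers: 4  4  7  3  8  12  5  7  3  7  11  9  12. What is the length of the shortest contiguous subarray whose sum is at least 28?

add 4: running sum 4 < 28
add 4: running sum 8 < 28
add 7: running sum 15 < 28
add 3: running sum 18 < 28
add 8: running sum 26 < 28
end 5: [7, 3, 8, 12] sum 30, len 4
end 6: [3, 8, 12, 5] sum 28, len 4
end 7: [8, 12, 5, 7] sum 32, len 4
end 8: [8, 12, 5, 7, 3] sum 35, len 5
end 9: [12, 5, 7, 3, 7] sum 34, len 5
end 10: [7, 3, 7, 11] sum 28, len 4
end 11: [3, 7, 11, 9] sum 30, len 4
end 12: [11, 9, 12] sum 32, len 3
Shortest qualifying length: 3.

3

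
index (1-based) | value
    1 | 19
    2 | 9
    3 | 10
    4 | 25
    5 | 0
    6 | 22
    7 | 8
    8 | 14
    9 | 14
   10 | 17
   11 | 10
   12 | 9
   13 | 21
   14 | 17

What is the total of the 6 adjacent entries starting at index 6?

85

Elements at indices 6..11: 22, 8, 14, 14, 17, 10
sum(22, 8, 14, 14, 17, 10) = 85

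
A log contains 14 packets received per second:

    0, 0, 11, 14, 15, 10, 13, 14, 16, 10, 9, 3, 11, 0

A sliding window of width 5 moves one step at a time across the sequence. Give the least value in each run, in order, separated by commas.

[0, 0, 11, 14, 15] → min 0
[0, 11, 14, 15, 10] → min 0
[11, 14, 15, 10, 13] → min 10
[14, 15, 10, 13, 14] → min 10
[15, 10, 13, 14, 16] → min 10
[10, 13, 14, 16, 10] → min 10
[13, 14, 16, 10, 9] → min 9
[14, 16, 10, 9, 3] → min 3
[16, 10, 9, 3, 11] → min 3
[10, 9, 3, 11, 0] → min 0

0, 0, 10, 10, 10, 10, 9, 3, 3, 0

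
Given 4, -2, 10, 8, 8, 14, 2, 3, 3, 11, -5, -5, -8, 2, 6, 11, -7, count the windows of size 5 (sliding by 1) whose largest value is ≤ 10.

2

4 -2 10 8 8 → max 10  ≤ 10 ✓
-2 10 8 8 14 → max 14
10 8 8 14 2 → max 14
8 8 14 2 3 → max 14
8 14 2 3 3 → max 14
14 2 3 3 11 → max 14
2 3 3 11 -5 → max 11
3 3 11 -5 -5 → max 11
3 11 -5 -5 -8 → max 11
11 -5 -5 -8 2 → max 11
-5 -5 -8 2 6 → max 6  ≤ 10 ✓
-5 -8 2 6 11 → max 11
-8 2 6 11 -7 → max 11
2 windows satisfy the condition.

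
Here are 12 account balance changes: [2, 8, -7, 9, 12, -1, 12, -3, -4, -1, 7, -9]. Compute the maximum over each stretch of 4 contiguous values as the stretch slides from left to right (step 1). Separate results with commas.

(2, 8, -7, 9) → max 9
(8, -7, 9, 12) → max 12
(-7, 9, 12, -1) → max 12
(9, 12, -1, 12) → max 12
(12, -1, 12, -3) → max 12
(-1, 12, -3, -4) → max 12
(12, -3, -4, -1) → max 12
(-3, -4, -1, 7) → max 7
(-4, -1, 7, -9) → max 7

9, 12, 12, 12, 12, 12, 12, 7, 7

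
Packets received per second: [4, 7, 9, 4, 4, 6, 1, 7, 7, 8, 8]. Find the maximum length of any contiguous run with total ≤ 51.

9

→ 4: sum 4, len 1
→ 7: sum 11, len 2
→ 9: sum 20, len 3
→ 4: sum 24, len 4
→ 4: sum 28, len 5
→ 6: sum 34, len 6
→ 1: sum 35, len 7
→ 7: sum 42, len 8
→ 7: sum 49, len 9
→ 8 (dropped 4, 7): sum 46, len 8
→ 8 (dropped 9): sum 45, len 8
Longest length seen: 9.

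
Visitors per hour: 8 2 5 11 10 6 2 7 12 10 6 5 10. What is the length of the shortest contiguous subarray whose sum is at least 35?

4

add 8: running sum 8 < 35
add 2: running sum 10 < 35
add 5: running sum 15 < 35
add 11: running sum 26 < 35
end 4: [8, 2, 5, 11, 10] sum 36, len 5
end 5: [8, 2, 5, 11, 10, 6] sum 42, len 6
end 6: [2, 5, 11, 10, 6, 2] sum 36, len 6
end 7: [11, 10, 6, 2, 7] sum 36, len 5
end 8: [10, 6, 2, 7, 12] sum 37, len 5
end 9: [6, 2, 7, 12, 10] sum 37, len 5
end 10: [7, 12, 10, 6] sum 35, len 4
end 11: [7, 12, 10, 6, 5] sum 40, len 5
end 12: [12, 10, 6, 5, 10] sum 43, len 5
Shortest qualifying length: 4.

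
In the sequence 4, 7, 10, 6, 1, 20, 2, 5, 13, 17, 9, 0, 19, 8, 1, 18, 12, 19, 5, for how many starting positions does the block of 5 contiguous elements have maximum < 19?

3

[4, 7, 10, 6, 1] → max 10  < 19 ✓
[7, 10, 6, 1, 20] → max 20
[10, 6, 1, 20, 2] → max 20
[6, 1, 20, 2, 5] → max 20
[1, 20, 2, 5, 13] → max 20
[20, 2, 5, 13, 17] → max 20
[2, 5, 13, 17, 9] → max 17  < 19 ✓
[5, 13, 17, 9, 0] → max 17  < 19 ✓
[13, 17, 9, 0, 19] → max 19
[17, 9, 0, 19, 8] → max 19
[9, 0, 19, 8, 1] → max 19
[0, 19, 8, 1, 18] → max 19
[19, 8, 1, 18, 12] → max 19
[8, 1, 18, 12, 19] → max 19
[1, 18, 12, 19, 5] → max 19
3 windows satisfy the condition.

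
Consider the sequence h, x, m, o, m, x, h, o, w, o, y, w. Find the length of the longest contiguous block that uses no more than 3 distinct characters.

add h: window [h] (1 distinct), len 1
add x: window [h, x] (2 distinct), len 2
add m: window [h, x, m] (3 distinct), len 3
add o: window [x, m, o] (3 distinct), len 3
add m: window [x, m, o, m] (3 distinct), len 4
add x: window [x, m, o, m, x] (3 distinct), len 5
add h: window [m, x, h] (3 distinct), len 3
add o: window [x, h, o] (3 distinct), len 3
add w: window [h, o, w] (3 distinct), len 3
add o: window [h, o, w, o] (3 distinct), len 4
add y: window [o, w, o, y] (3 distinct), len 4
add w: window [o, w, o, y, w] (3 distinct), len 5
Longest length with ≤3 distinct: 5.

5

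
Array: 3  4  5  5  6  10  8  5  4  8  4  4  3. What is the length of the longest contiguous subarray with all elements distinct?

5

[3] len 1
[3, 4] len 2
[3, 4, 5] len 3
[5] len 1
[5, 6] len 2
[5, 6, 10] len 3
[5, 6, 10, 8] len 4
[6, 10, 8, 5] len 4
[6, 10, 8, 5, 4] len 5
[5, 4, 8] len 3
[8, 4] len 2
[4] len 1
[4, 3] len 2
Longest all-distinct length: 5.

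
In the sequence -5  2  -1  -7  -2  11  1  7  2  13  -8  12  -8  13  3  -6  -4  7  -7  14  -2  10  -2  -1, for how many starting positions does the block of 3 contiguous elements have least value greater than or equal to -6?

-5 2 -1 → min -5  ≥ -6 ✓
2 -1 -7 → min -7
-1 -7 -2 → min -7
-7 -2 11 → min -7
-2 11 1 → min -2  ≥ -6 ✓
11 1 7 → min 1  ≥ -6 ✓
1 7 2 → min 1  ≥ -6 ✓
7 2 13 → min 2  ≥ -6 ✓
2 13 -8 → min -8
13 -8 12 → min -8
-8 12 -8 → min -8
12 -8 13 → min -8
-8 13 3 → min -8
13 3 -6 → min -6  ≥ -6 ✓
3 -6 -4 → min -6  ≥ -6 ✓
-6 -4 7 → min -6  ≥ -6 ✓
-4 7 -7 → min -7
7 -7 14 → min -7
-7 14 -2 → min -7
14 -2 10 → min -2  ≥ -6 ✓
-2 10 -2 → min -2  ≥ -6 ✓
10 -2 -1 → min -2  ≥ -6 ✓
11 windows satisfy the condition.

11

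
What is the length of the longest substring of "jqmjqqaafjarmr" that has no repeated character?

5

add j: [j] len 1
add q: [j, q] len 2
add m: [j, q, m] len 3
add j (repeat j, move left end past it): [q, m, j] len 3
add q (repeat q, move left end past it): [m, j, q] len 3
add q (repeat q, move left end past it): [q] len 1
add a: [q, a] len 2
add a (repeat a, move left end past it): [a] len 1
add f: [a, f] len 2
add j: [a, f, j] len 3
add a (repeat a, move left end past it): [f, j, a] len 3
add r: [f, j, a, r] len 4
add m: [f, j, a, r, m] len 5
add r (repeat r, move left end past it): [m, r] len 2
Longest all-distinct length: 5.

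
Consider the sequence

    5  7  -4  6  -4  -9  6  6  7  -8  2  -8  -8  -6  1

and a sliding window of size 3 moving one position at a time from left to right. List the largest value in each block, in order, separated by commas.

7, 7, 6, 6, 6, 6, 7, 7, 7, 2, 2, -6, 1

Sliding a size-3 window across the 15 values:
5 7 -4 → max 7
7 -4 6 → max 7
-4 6 -4 → max 6
6 -4 -9 → max 6
-4 -9 6 → max 6
-9 6 6 → max 6
6 6 7 → max 7
6 7 -8 → max 7
7 -8 2 → max 7
-8 2 -8 → max 2
2 -8 -8 → max 2
-8 -8 -6 → max -6
-8 -6 1 → max 1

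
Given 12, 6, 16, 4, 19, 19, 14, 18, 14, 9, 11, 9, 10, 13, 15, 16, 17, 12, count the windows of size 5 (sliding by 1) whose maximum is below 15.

2

[12, 6, 16, 4, 19] → max 19
[6, 16, 4, 19, 19] → max 19
[16, 4, 19, 19, 14] → max 19
[4, 19, 19, 14, 18] → max 19
[19, 19, 14, 18, 14] → max 19
[19, 14, 18, 14, 9] → max 19
[14, 18, 14, 9, 11] → max 18
[18, 14, 9, 11, 9] → max 18
[14, 9, 11, 9, 10] → max 14  < 15 ✓
[9, 11, 9, 10, 13] → max 13  < 15 ✓
[11, 9, 10, 13, 15] → max 15
[9, 10, 13, 15, 16] → max 16
[10, 13, 15, 16, 17] → max 17
[13, 15, 16, 17, 12] → max 17
2 windows satisfy the condition.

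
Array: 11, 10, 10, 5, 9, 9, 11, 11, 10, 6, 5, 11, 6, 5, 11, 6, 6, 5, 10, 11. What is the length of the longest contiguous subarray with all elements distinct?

4

[11] len 1
[11, 10] len 2
[10] len 1
[10, 5] len 2
[10, 5, 9] len 3
[9] len 1
[9, 11] len 2
[11] len 1
[11, 10] len 2
[11, 10, 6] len 3
[11, 10, 6, 5] len 4
[10, 6, 5, 11] len 4
[5, 11, 6] len 3
[11, 6, 5] len 3
[6, 5, 11] len 3
[5, 11, 6] len 3
[6] len 1
[6, 5] len 2
[6, 5, 10] len 3
[6, 5, 10, 11] len 4
Longest all-distinct length: 4.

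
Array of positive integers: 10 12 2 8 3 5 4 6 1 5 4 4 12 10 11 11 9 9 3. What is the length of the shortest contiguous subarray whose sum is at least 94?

14

Extend right; whenever the sum reaches 94, record the length and shrink from the left:
add 10: running sum 10 < 94
add 12: running sum 22 < 94
add 2: running sum 24 < 94
add 8: running sum 32 < 94
add 3: running sum 35 < 94
add 5: running sum 40 < 94
add 4: running sum 44 < 94
add 6: running sum 50 < 94
add 1: running sum 51 < 94
add 5: running sum 56 < 94
add 4: running sum 60 < 94
add 4: running sum 64 < 94
add 12: running sum 76 < 94
add 10: running sum 86 < 94
add 11: shortest ending here [10, 12, 2, 8, 3, 5, 4, 6, 1, 5, 4, 4, 12, 10, 11] sum 97, len 15
add 11: shortest ending here [12, 2, 8, 3, 5, 4, 6, 1, 5, 4, 4, 12, 10, 11, 11] sum 98, len 15
add 9: shortest ending here [2, 8, 3, 5, 4, 6, 1, 5, 4, 4, 12, 10, 11, 11, 9] sum 95, len 15
add 9: shortest ending here [3, 5, 4, 6, 1, 5, 4, 4, 12, 10, 11, 11, 9, 9] sum 94, len 14
add 3: shortest ending here [5, 4, 6, 1, 5, 4, 4, 12, 10, 11, 11, 9, 9, 3] sum 94, len 14
Shortest qualifying length: 14.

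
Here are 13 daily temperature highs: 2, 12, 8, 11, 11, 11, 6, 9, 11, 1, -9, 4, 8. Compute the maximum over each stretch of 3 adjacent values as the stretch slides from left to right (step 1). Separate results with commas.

12, 12, 11, 11, 11, 11, 11, 11, 11, 4, 8

[2, 12, 8] → max 12
[12, 8, 11] → max 12
[8, 11, 11] → max 11
[11, 11, 11] → max 11
[11, 11, 6] → max 11
[11, 6, 9] → max 11
[6, 9, 11] → max 11
[9, 11, 1] → max 11
[11, 1, -9] → max 11
[1, -9, 4] → max 4
[-9, 4, 8] → max 8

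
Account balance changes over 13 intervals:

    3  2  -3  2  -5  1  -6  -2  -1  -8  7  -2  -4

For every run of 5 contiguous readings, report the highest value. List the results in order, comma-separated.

Sliding a size-5 window across the 13 values:
3 2 -3 2 -5 → max 3
2 -3 2 -5 1 → max 2
-3 2 -5 1 -6 → max 2
2 -5 1 -6 -2 → max 2
-5 1 -6 -2 -1 → max 1
1 -6 -2 -1 -8 → max 1
-6 -2 -1 -8 7 → max 7
-2 -1 -8 7 -2 → max 7
-1 -8 7 -2 -4 → max 7

3, 2, 2, 2, 1, 1, 7, 7, 7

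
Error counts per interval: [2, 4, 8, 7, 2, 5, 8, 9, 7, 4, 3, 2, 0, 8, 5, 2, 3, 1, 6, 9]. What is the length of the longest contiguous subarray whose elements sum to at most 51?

→ 2: sum 2, len 1
→ 4: sum 6, len 2
→ 8: sum 14, len 3
→ 7: sum 21, len 4
→ 2: sum 23, len 5
→ 5: sum 28, len 6
→ 8: sum 36, len 7
→ 9: sum 45, len 8
→ 7 (dropped 2): sum 50, len 8
→ 4 (dropped 4): sum 50, len 8
→ 3 (dropped 8): sum 45, len 8
→ 2: sum 47, len 9
→ 0: sum 47, len 10
→ 8 (dropped 7): sum 48, len 10
→ 5 (dropped 2): sum 51, len 10
→ 2 (dropped 5): sum 48, len 10
→ 3: sum 51, len 11
→ 1 (dropped 8): sum 44, len 11
→ 6: sum 50, len 12
→ 9 (dropped 9): sum 50, len 12
Longest length seen: 12.

12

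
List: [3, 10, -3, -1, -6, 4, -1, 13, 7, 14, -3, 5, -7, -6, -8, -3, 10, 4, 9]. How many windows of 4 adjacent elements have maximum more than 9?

3 10 -3 -1 → max 10  > 9 ✓
10 -3 -1 -6 → max 10  > 9 ✓
-3 -1 -6 4 → max 4
-1 -6 4 -1 → max 4
-6 4 -1 13 → max 13  > 9 ✓
4 -1 13 7 → max 13  > 9 ✓
-1 13 7 14 → max 14  > 9 ✓
13 7 14 -3 → max 14  > 9 ✓
7 14 -3 5 → max 14  > 9 ✓
14 -3 5 -7 → max 14  > 9 ✓
-3 5 -7 -6 → max 5
5 -7 -6 -8 → max 5
-7 -6 -8 -3 → max -3
-6 -8 -3 10 → max 10  > 9 ✓
-8 -3 10 4 → max 10  > 9 ✓
-3 10 4 9 → max 10  > 9 ✓
11 windows satisfy the condition.

11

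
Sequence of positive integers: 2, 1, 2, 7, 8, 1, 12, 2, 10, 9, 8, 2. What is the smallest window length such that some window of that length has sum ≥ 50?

Extend right; whenever the sum reaches 50, record the length and shrink from the left:
add 2: running sum 2 < 50
add 1: running sum 3 < 50
add 2: running sum 5 < 50
add 7: running sum 12 < 50
add 8: running sum 20 < 50
add 1: running sum 21 < 50
add 12: running sum 33 < 50
add 2: running sum 35 < 50
add 10: running sum 45 < 50
end 9: [2, 7, 8, 1, 12, 2, 10, 9] sum 51, len 8
end 10: [8, 1, 12, 2, 10, 9, 8] sum 50, len 7
end 11: [8, 1, 12, 2, 10, 9, 8, 2] sum 52, len 8
Shortest qualifying length: 7.

7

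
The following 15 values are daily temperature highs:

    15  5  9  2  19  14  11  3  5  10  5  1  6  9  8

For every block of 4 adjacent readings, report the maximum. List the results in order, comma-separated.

15 5 9 2 → max 15
5 9 2 19 → max 19
9 2 19 14 → max 19
2 19 14 11 → max 19
19 14 11 3 → max 19
14 11 3 5 → max 14
11 3 5 10 → max 11
3 5 10 5 → max 10
5 10 5 1 → max 10
10 5 1 6 → max 10
5 1 6 9 → max 9
1 6 9 8 → max 9

15, 19, 19, 19, 19, 14, 11, 10, 10, 10, 9, 9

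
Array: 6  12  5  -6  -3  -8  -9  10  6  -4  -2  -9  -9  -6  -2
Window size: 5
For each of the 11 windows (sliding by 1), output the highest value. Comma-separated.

Sliding a size-5 window across the 15 values:
[6, 12, 5, -6, -3] → max 12
[12, 5, -6, -3, -8] → max 12
[5, -6, -3, -8, -9] → max 5
[-6, -3, -8, -9, 10] → max 10
[-3, -8, -9, 10, 6] → max 10
[-8, -9, 10, 6, -4] → max 10
[-9, 10, 6, -4, -2] → max 10
[10, 6, -4, -2, -9] → max 10
[6, -4, -2, -9, -9] → max 6
[-4, -2, -9, -9, -6] → max -2
[-2, -9, -9, -6, -2] → max -2

12, 12, 5, 10, 10, 10, 10, 10, 6, -2, -2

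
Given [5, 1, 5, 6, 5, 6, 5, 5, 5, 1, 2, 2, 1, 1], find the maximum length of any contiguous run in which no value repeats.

3

add 5: [5] len 1
add 1: [5, 1] len 2
add 5 (repeat 5, move left end past it): [1, 5] len 2
add 6: [1, 5, 6] len 3
add 5 (repeat 5, move left end past it): [6, 5] len 2
add 6 (repeat 6, move left end past it): [5, 6] len 2
add 5 (repeat 5, move left end past it): [6, 5] len 2
add 5 (repeat 5, move left end past it): [5] len 1
add 5 (repeat 5, move left end past it): [5] len 1
add 1: [5, 1] len 2
add 2: [5, 1, 2] len 3
add 2 (repeat 2, move left end past it): [2] len 1
add 1: [2, 1] len 2
add 1 (repeat 1, move left end past it): [1] len 1
Longest all-distinct length: 3.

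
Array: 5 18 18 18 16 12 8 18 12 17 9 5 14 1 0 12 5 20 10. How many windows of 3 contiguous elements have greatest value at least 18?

9

5 18 18 → max 18  ≥ 18 ✓
18 18 18 → max 18  ≥ 18 ✓
18 18 16 → max 18  ≥ 18 ✓
18 16 12 → max 18  ≥ 18 ✓
16 12 8 → max 16
12 8 18 → max 18  ≥ 18 ✓
8 18 12 → max 18  ≥ 18 ✓
18 12 17 → max 18  ≥ 18 ✓
12 17 9 → max 17
17 9 5 → max 17
9 5 14 → max 14
5 14 1 → max 14
14 1 0 → max 14
1 0 12 → max 12
0 12 5 → max 12
12 5 20 → max 20  ≥ 18 ✓
5 20 10 → max 20  ≥ 18 ✓
9 windows satisfy the condition.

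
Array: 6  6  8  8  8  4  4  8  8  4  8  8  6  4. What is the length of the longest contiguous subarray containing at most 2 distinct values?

[6] 1 distinct, len 1
[6, 6] 1 distinct, len 2
[6, 6, 8] 2 distinct, len 3
[6, 6, 8, 8] 2 distinct, len 4
[6, 6, 8, 8, 8] 2 distinct, len 5
[8, 8, 8, 4] 2 distinct, len 4
[8, 8, 8, 4, 4] 2 distinct, len 5
[8, 8, 8, 4, 4, 8] 2 distinct, len 6
[8, 8, 8, 4, 4, 8, 8] 2 distinct, len 7
[8, 8, 8, 4, 4, 8, 8, 4] 2 distinct, len 8
[8, 8, 8, 4, 4, 8, 8, 4, 8] 2 distinct, len 9
[8, 8, 8, 4, 4, 8, 8, 4, 8, 8] 2 distinct, len 10
[8, 8, 6] 2 distinct, len 3
[6, 4] 2 distinct, len 2
Longest length with ≤2 distinct: 10.

10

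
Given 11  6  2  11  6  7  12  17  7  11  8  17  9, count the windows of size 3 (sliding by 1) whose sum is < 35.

(11, 6, 2) → sum 19  < 35 ✓
(6, 2, 11) → sum 19  < 35 ✓
(2, 11, 6) → sum 19  < 35 ✓
(11, 6, 7) → sum 24  < 35 ✓
(6, 7, 12) → sum 25  < 35 ✓
(7, 12, 17) → sum 36
(12, 17, 7) → sum 36
(17, 7, 11) → sum 35
(7, 11, 8) → sum 26  < 35 ✓
(11, 8, 17) → sum 36
(8, 17, 9) → sum 34  < 35 ✓
7 windows satisfy the condition.

7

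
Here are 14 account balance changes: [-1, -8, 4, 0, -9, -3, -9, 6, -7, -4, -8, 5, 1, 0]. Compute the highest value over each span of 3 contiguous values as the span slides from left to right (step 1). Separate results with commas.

(-1, -8, 4) → max 4
(-8, 4, 0) → max 4
(4, 0, -9) → max 4
(0, -9, -3) → max 0
(-9, -3, -9) → max -3
(-3, -9, 6) → max 6
(-9, 6, -7) → max 6
(6, -7, -4) → max 6
(-7, -4, -8) → max -4
(-4, -8, 5) → max 5
(-8, 5, 1) → max 5
(5, 1, 0) → max 5

4, 4, 4, 0, -3, 6, 6, 6, -4, 5, 5, 5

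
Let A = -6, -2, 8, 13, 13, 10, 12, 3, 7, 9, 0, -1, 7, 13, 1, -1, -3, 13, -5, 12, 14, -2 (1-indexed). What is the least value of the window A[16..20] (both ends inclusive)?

-5

Elements at indices 16..20: -1, -3, 13, -5, 12
min(-1, -3, 13, -5, 12) = -5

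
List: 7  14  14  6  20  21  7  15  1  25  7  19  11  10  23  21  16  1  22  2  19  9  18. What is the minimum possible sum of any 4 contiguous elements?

Each size-4 window and its sum:
(7, 14, 14, 6) → sum 41
(14, 14, 6, 20) → sum 54
(14, 6, 20, 21) → sum 61
(6, 20, 21, 7) → sum 54
(20, 21, 7, 15) → sum 63
(21, 7, 15, 1) → sum 44
(7, 15, 1, 25) → sum 48
(15, 1, 25, 7) → sum 48
(1, 25, 7, 19) → sum 52
(25, 7, 19, 11) → sum 62
(7, 19, 11, 10) → sum 47
(19, 11, 10, 23) → sum 63
(11, 10, 23, 21) → sum 65
(10, 23, 21, 16) → sum 70
(23, 21, 16, 1) → sum 61
(21, 16, 1, 22) → sum 60
(16, 1, 22, 2) → sum 41
(1, 22, 2, 19) → sum 44
(22, 2, 19, 9) → sum 52
(2, 19, 9, 18) → sum 48
Minimum of these is 41.

41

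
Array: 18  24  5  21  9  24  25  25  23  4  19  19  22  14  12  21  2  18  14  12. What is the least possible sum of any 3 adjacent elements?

34

(18, 24, 5) → sum 47
(24, 5, 21) → sum 50
(5, 21, 9) → sum 35
(21, 9, 24) → sum 54
(9, 24, 25) → sum 58
(24, 25, 25) → sum 74
(25, 25, 23) → sum 73
(25, 23, 4) → sum 52
(23, 4, 19) → sum 46
(4, 19, 19) → sum 42
(19, 19, 22) → sum 60
(19, 22, 14) → sum 55
(22, 14, 12) → sum 48
(14, 12, 21) → sum 47
(12, 21, 2) → sum 35
(21, 2, 18) → sum 41
(2, 18, 14) → sum 34
(18, 14, 12) → sum 44
Least of these is 34.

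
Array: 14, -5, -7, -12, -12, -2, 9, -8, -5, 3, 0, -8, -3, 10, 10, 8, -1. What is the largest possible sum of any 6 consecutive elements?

17

Window sums for each of the 12 positions:
[14, -5, -7, -12, -12, -2] → sum -24
[-5, -7, -12, -12, -2, 9] → sum -29
[-7, -12, -12, -2, 9, -8] → sum -32
[-12, -12, -2, 9, -8, -5] → sum -30
[-12, -2, 9, -8, -5, 3] → sum -15
[-2, 9, -8, -5, 3, 0] → sum -3
[9, -8, -5, 3, 0, -8] → sum -9
[-8, -5, 3, 0, -8, -3] → sum -21
[-5, 3, 0, -8, -3, 10] → sum -3
[3, 0, -8, -3, 10, 10] → sum 12
[0, -8, -3, 10, 10, 8] → sum 17
[-8, -3, 10, 10, 8, -1] → sum 16
Largest of these is 17.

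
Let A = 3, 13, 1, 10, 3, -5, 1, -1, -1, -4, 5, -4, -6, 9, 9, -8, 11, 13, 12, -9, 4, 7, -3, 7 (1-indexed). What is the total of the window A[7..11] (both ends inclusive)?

Elements at indices 7..11: 1, -1, -1, -4, 5
sum(1, -1, -1, -4, 5) = 0

0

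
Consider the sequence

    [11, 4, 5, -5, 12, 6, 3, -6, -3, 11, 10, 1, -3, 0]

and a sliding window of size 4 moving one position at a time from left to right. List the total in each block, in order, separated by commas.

15, 16, 18, 16, 15, 0, 5, 12, 19, 19, 8

[11, 4, 5, -5] → sum 15
[4, 5, -5, 12] → sum 16
[5, -5, 12, 6] → sum 18
[-5, 12, 6, 3] → sum 16
[12, 6, 3, -6] → sum 15
[6, 3, -6, -3] → sum 0
[3, -6, -3, 11] → sum 5
[-6, -3, 11, 10] → sum 12
[-3, 11, 10, 1] → sum 19
[11, 10, 1, -3] → sum 19
[10, 1, -3, 0] → sum 8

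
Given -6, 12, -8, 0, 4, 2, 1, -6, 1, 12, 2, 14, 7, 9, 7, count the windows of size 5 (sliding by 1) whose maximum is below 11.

-6 12 -8 0 4 → max 12
12 -8 0 4 2 → max 12
-8 0 4 2 1 → max 4  < 11 ✓
0 4 2 1 -6 → max 4  < 11 ✓
4 2 1 -6 1 → max 4  < 11 ✓
2 1 -6 1 12 → max 12
1 -6 1 12 2 → max 12
-6 1 12 2 14 → max 14
1 12 2 14 7 → max 14
12 2 14 7 9 → max 14
2 14 7 9 7 → max 14
3 windows satisfy the condition.

3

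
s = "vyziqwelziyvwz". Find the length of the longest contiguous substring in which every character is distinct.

[v] len 1
[v, y] len 2
[v, y, z] len 3
[v, y, z, i] len 4
[v, y, z, i, q] len 5
[v, y, z, i, q, w] len 6
[v, y, z, i, q, w, e] len 7
[v, y, z, i, q, w, e, l] len 8
[i, q, w, e, l, z] len 6
[q, w, e, l, z, i] len 6
[q, w, e, l, z, i, y] len 7
[q, w, e, l, z, i, y, v] len 8
[e, l, z, i, y, v, w] len 7
[i, y, v, w, z] len 5
Longest all-distinct length: 8.

8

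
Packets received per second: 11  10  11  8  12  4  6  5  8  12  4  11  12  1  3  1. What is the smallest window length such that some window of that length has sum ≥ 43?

5

Extend right; whenever the sum reaches 43, record the length and shrink from the left:
add 11: running sum 11 < 43
add 10: running sum 21 < 43
add 11: running sum 32 < 43
add 8: running sum 40 < 43
add 12: shortest ending here [11, 10, 11, 8, 12] sum 52, len 5
add 4: shortest ending here [10, 11, 8, 12, 4] sum 45, len 5
add 6: shortest ending here [10, 11, 8, 12, 4, 6] sum 51, len 6
add 5: shortest ending here [11, 8, 12, 4, 6, 5] sum 46, len 6
add 8: shortest ending here [8, 12, 4, 6, 5, 8] sum 43, len 6
add 12: shortest ending here [12, 4, 6, 5, 8, 12] sum 47, len 6
add 4: shortest ending here [12, 4, 6, 5, 8, 12, 4] sum 51, len 7
add 11: shortest ending here [6, 5, 8, 12, 4, 11] sum 46, len 6
add 12: shortest ending here [8, 12, 4, 11, 12] sum 47, len 5
add 1: shortest ending here [8, 12, 4, 11, 12, 1] sum 48, len 6
add 3: shortest ending here [12, 4, 11, 12, 1, 3] sum 43, len 6
add 1: shortest ending here [12, 4, 11, 12, 1, 3, 1] sum 44, len 7
Shortest qualifying length: 5.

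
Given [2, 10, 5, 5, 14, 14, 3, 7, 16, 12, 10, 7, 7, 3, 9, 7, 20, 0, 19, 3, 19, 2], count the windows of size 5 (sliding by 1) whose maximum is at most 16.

2 10 5 5 14 → max 14  ≤ 16 ✓
10 5 5 14 14 → max 14  ≤ 16 ✓
5 5 14 14 3 → max 14  ≤ 16 ✓
5 14 14 3 7 → max 14  ≤ 16 ✓
14 14 3 7 16 → max 16  ≤ 16 ✓
14 3 7 16 12 → max 16  ≤ 16 ✓
3 7 16 12 10 → max 16  ≤ 16 ✓
7 16 12 10 7 → max 16  ≤ 16 ✓
16 12 10 7 7 → max 16  ≤ 16 ✓
12 10 7 7 3 → max 12  ≤ 16 ✓
10 7 7 3 9 → max 10  ≤ 16 ✓
7 7 3 9 7 → max 9  ≤ 16 ✓
7 3 9 7 20 → max 20
3 9 7 20 0 → max 20
9 7 20 0 19 → max 20
7 20 0 19 3 → max 20
20 0 19 3 19 → max 20
0 19 3 19 2 → max 19
12 windows satisfy the condition.

12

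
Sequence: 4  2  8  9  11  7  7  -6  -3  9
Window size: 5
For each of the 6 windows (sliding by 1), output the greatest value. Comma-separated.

11, 11, 11, 11, 11, 9

4 2 8 9 11 → max 11
2 8 9 11 7 → max 11
8 9 11 7 7 → max 11
9 11 7 7 -6 → max 11
11 7 7 -6 -3 → max 11
7 7 -6 -3 9 → max 9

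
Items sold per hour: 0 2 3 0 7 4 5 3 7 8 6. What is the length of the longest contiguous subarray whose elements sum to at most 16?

→ 0: sum 0, len 1
→ 2: sum 2, len 2
→ 3: sum 5, len 3
→ 0: sum 5, len 4
→ 7: sum 12, len 5
→ 4: sum 16, len 6
→ 5 (dropped 0, 2, 3): sum 16, len 4
→ 3 (dropped 0, 7): sum 12, len 3
→ 7 (dropped 4): sum 15, len 3
→ 8 (dropped 5, 3): sum 15, len 2
→ 6 (dropped 7): sum 14, len 2
Longest length seen: 6.

6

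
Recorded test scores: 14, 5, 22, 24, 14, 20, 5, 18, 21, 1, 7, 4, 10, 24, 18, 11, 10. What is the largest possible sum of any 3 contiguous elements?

60

[14, 5, 22] → sum 41
[5, 22, 24] → sum 51
[22, 24, 14] → sum 60
[24, 14, 20] → sum 58
[14, 20, 5] → sum 39
[20, 5, 18] → sum 43
[5, 18, 21] → sum 44
[18, 21, 1] → sum 40
[21, 1, 7] → sum 29
[1, 7, 4] → sum 12
[7, 4, 10] → sum 21
[4, 10, 24] → sum 38
[10, 24, 18] → sum 52
[24, 18, 11] → sum 53
[18, 11, 10] → sum 39
Largest of these is 60.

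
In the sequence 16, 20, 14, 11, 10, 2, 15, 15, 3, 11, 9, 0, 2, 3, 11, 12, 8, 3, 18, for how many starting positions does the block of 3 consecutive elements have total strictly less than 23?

4

(16, 20, 14) → sum 50
(20, 14, 11) → sum 45
(14, 11, 10) → sum 35
(11, 10, 2) → sum 23
(10, 2, 15) → sum 27
(2, 15, 15) → sum 32
(15, 15, 3) → sum 33
(15, 3, 11) → sum 29
(3, 11, 9) → sum 23
(11, 9, 0) → sum 20  < 23 ✓
(9, 0, 2) → sum 11  < 23 ✓
(0, 2, 3) → sum 5  < 23 ✓
(2, 3, 11) → sum 16  < 23 ✓
(3, 11, 12) → sum 26
(11, 12, 8) → sum 31
(12, 8, 3) → sum 23
(8, 3, 18) → sum 29
4 windows satisfy the condition.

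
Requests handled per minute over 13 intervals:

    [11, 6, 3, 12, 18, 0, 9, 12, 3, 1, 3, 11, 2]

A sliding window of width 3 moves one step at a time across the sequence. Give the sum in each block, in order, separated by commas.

20, 21, 33, 30, 27, 21, 24, 16, 7, 15, 16

[11, 6, 3] → sum 20
[6, 3, 12] → sum 21
[3, 12, 18] → sum 33
[12, 18, 0] → sum 30
[18, 0, 9] → sum 27
[0, 9, 12] → sum 21
[9, 12, 3] → sum 24
[12, 3, 1] → sum 16
[3, 1, 3] → sum 7
[1, 3, 11] → sum 15
[3, 11, 2] → sum 16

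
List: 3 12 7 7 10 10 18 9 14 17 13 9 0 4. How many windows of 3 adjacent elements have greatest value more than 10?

(3, 12, 7) → max 12  > 10 ✓
(12, 7, 7) → max 12  > 10 ✓
(7, 7, 10) → max 10
(7, 10, 10) → max 10
(10, 10, 18) → max 18  > 10 ✓
(10, 18, 9) → max 18  > 10 ✓
(18, 9, 14) → max 18  > 10 ✓
(9, 14, 17) → max 17  > 10 ✓
(14, 17, 13) → max 17  > 10 ✓
(17, 13, 9) → max 17  > 10 ✓
(13, 9, 0) → max 13  > 10 ✓
(9, 0, 4) → max 9
9 windows satisfy the condition.

9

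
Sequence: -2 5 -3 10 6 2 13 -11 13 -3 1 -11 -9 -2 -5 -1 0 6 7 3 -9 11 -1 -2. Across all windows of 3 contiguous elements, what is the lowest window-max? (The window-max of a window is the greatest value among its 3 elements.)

Each size-3 window and its max:
[-2, 5, -3] → max 5
[5, -3, 10] → max 10
[-3, 10, 6] → max 10
[10, 6, 2] → max 10
[6, 2, 13] → max 13
[2, 13, -11] → max 13
[13, -11, 13] → max 13
[-11, 13, -3] → max 13
[13, -3, 1] → max 13
[-3, 1, -11] → max 1
[1, -11, -9] → max 1
[-11, -9, -2] → max -2
[-9, -2, -5] → max -2
[-2, -5, -1] → max -1
[-5, -1, 0] → max 0
[-1, 0, 6] → max 6
[0, 6, 7] → max 7
[6, 7, 3] → max 7
[7, 3, -9] → max 7
[3, -9, 11] → max 11
[-9, 11, -1] → max 11
[11, -1, -2] → max 11
Lowest of these is -2.

-2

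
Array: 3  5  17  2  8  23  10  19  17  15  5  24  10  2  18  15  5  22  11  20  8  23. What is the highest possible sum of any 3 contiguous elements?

53

Window sums for each of the 20 positions:
3 5 17 → sum 25
5 17 2 → sum 24
17 2 8 → sum 27
2 8 23 → sum 33
8 23 10 → sum 41
23 10 19 → sum 52
10 19 17 → sum 46
19 17 15 → sum 51
17 15 5 → sum 37
15 5 24 → sum 44
5 24 10 → sum 39
24 10 2 → sum 36
10 2 18 → sum 30
2 18 15 → sum 35
18 15 5 → sum 38
15 5 22 → sum 42
5 22 11 → sum 38
22 11 20 → sum 53
11 20 8 → sum 39
20 8 23 → sum 51
Highest of these is 53.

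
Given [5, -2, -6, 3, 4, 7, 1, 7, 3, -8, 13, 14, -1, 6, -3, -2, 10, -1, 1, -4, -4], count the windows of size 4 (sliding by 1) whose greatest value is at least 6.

(5, -2, -6, 3) → max 5
(-2, -6, 3, 4) → max 4
(-6, 3, 4, 7) → max 7  ≥ 6 ✓
(3, 4, 7, 1) → max 7  ≥ 6 ✓
(4, 7, 1, 7) → max 7  ≥ 6 ✓
(7, 1, 7, 3) → max 7  ≥ 6 ✓
(1, 7, 3, -8) → max 7  ≥ 6 ✓
(7, 3, -8, 13) → max 13  ≥ 6 ✓
(3, -8, 13, 14) → max 14  ≥ 6 ✓
(-8, 13, 14, -1) → max 14  ≥ 6 ✓
(13, 14, -1, 6) → max 14  ≥ 6 ✓
(14, -1, 6, -3) → max 14  ≥ 6 ✓
(-1, 6, -3, -2) → max 6  ≥ 6 ✓
(6, -3, -2, 10) → max 10  ≥ 6 ✓
(-3, -2, 10, -1) → max 10  ≥ 6 ✓
(-2, 10, -1, 1) → max 10  ≥ 6 ✓
(10, -1, 1, -4) → max 10  ≥ 6 ✓
(-1, 1, -4, -4) → max 1
15 windows satisfy the condition.

15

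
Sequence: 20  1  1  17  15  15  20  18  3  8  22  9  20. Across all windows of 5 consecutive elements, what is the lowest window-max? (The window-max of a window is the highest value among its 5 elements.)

17

Window maxs for each of the 9 positions:
(20, 1, 1, 17, 15) → max 20
(1, 1, 17, 15, 15) → max 17
(1, 17, 15, 15, 20) → max 20
(17, 15, 15, 20, 18) → max 20
(15, 15, 20, 18, 3) → max 20
(15, 20, 18, 3, 8) → max 20
(20, 18, 3, 8, 22) → max 22
(18, 3, 8, 22, 9) → max 22
(3, 8, 22, 9, 20) → max 22
Lowest of these is 17.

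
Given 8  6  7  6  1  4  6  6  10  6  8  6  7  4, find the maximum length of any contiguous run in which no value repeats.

4

[8] len 1
[8, 6] len 2
[8, 6, 7] len 3
[7, 6] len 2
[7, 6, 1] len 3
[7, 6, 1, 4] len 4
[1, 4, 6] len 3
[6] len 1
[6, 10] len 2
[10, 6] len 2
[10, 6, 8] len 3
[8, 6] len 2
[8, 6, 7] len 3
[8, 6, 7, 4] len 4
Longest all-distinct length: 4.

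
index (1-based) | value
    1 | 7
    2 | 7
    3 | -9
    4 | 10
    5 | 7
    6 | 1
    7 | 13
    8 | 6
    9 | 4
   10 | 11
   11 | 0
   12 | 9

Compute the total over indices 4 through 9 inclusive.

Elements at indices 4..9: 10, 7, 1, 13, 6, 4
sum(10, 7, 1, 13, 6, 4) = 41

41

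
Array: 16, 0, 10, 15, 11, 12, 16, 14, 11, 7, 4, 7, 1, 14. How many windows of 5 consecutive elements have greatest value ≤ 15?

4

16 0 10 15 11 → max 16
0 10 15 11 12 → max 15  ≤ 15 ✓
10 15 11 12 16 → max 16
15 11 12 16 14 → max 16
11 12 16 14 11 → max 16
12 16 14 11 7 → max 16
16 14 11 7 4 → max 16
14 11 7 4 7 → max 14  ≤ 15 ✓
11 7 4 7 1 → max 11  ≤ 15 ✓
7 4 7 1 14 → max 14  ≤ 15 ✓
4 windows satisfy the condition.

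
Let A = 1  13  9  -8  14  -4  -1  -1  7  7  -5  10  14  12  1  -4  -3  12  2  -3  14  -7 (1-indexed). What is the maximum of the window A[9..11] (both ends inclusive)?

Elements at indices 9..11: 7, 7, -5
max(7, 7, -5) = 7

7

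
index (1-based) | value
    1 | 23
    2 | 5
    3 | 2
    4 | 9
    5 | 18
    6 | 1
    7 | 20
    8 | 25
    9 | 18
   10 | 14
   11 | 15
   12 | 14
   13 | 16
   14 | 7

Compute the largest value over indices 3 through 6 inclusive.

18

Elements at indices 3..6: 2, 9, 18, 1
max(2, 9, 18, 1) = 18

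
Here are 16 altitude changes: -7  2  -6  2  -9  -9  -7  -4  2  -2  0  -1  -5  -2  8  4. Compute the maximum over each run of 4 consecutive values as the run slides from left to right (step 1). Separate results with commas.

2, 2, 2, 2, -4, 2, 2, 2, 2, 0, 0, 8, 8

[-7, 2, -6, 2] → max 2
[2, -6, 2, -9] → max 2
[-6, 2, -9, -9] → max 2
[2, -9, -9, -7] → max 2
[-9, -9, -7, -4] → max -4
[-9, -7, -4, 2] → max 2
[-7, -4, 2, -2] → max 2
[-4, 2, -2, 0] → max 2
[2, -2, 0, -1] → max 2
[-2, 0, -1, -5] → max 0
[0, -1, -5, -2] → max 0
[-1, -5, -2, 8] → max 8
[-5, -2, 8, 4] → max 8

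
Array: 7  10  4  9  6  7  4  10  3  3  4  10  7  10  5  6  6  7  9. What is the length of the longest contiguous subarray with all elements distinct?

6

add 7: [7] len 1
add 10: [7, 10] len 2
add 4: [7, 10, 4] len 3
add 9: [7, 10, 4, 9] len 4
add 6: [7, 10, 4, 9, 6] len 5
add 7 (repeat 7, move left end past it): [10, 4, 9, 6, 7] len 5
add 4 (repeat 4, move left end past it): [9, 6, 7, 4] len 4
add 10: [9, 6, 7, 4, 10] len 5
add 3: [9, 6, 7, 4, 10, 3] len 6
add 3 (repeat 3, move left end past it): [3] len 1
add 4: [3, 4] len 2
add 10: [3, 4, 10] len 3
add 7: [3, 4, 10, 7] len 4
add 10 (repeat 10, move left end past it): [7, 10] len 2
add 5: [7, 10, 5] len 3
add 6: [7, 10, 5, 6] len 4
add 6 (repeat 6, move left end past it): [6] len 1
add 7: [6, 7] len 2
add 9: [6, 7, 9] len 3
Longest all-distinct length: 6.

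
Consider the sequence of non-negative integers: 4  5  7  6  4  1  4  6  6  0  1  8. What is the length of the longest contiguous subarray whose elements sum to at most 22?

[4] sum 4 len 1
[4, 5] sum 9 len 2
[4, 5, 7] sum 16 len 3
[4, 5, 7, 6] sum 22 len 4
[5, 7, 6, 4] sum 22 len 4
[7, 6, 4, 1] sum 18 len 4
[7, 6, 4, 1, 4] sum 22 len 5
[6, 4, 1, 4, 6] sum 21 len 5
[4, 1, 4, 6, 6] sum 21 len 5
[4, 1, 4, 6, 6, 0] sum 21 len 6
[4, 1, 4, 6, 6, 0, 1] sum 22 len 7
[6, 6, 0, 1, 8] sum 21 len 5
Longest length seen: 7.

7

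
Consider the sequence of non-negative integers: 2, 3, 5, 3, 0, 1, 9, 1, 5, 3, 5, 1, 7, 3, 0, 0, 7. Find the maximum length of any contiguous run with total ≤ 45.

14

add 2: [2] sum 2, len 1
add 3: [2, 3] sum 5, len 2
add 5: [2, 3, 5] sum 10, len 3
add 3: [2, 3, 5, 3] sum 13, len 4
add 0: [2, 3, 5, 3, 0] sum 13, len 5
add 1: [2, 3, 5, 3, 0, 1] sum 14, len 6
add 9: [2, 3, 5, 3, 0, 1, 9] sum 23, len 7
add 1: [2, 3, 5, 3, 0, 1, 9, 1] sum 24, len 8
add 5: [2, 3, 5, 3, 0, 1, 9, 1, 5] sum 29, len 9
add 3: [2, 3, 5, 3, 0, 1, 9, 1, 5, 3] sum 32, len 10
add 5: [2, 3, 5, 3, 0, 1, 9, 1, 5, 3, 5] sum 37, len 11
add 1: [2, 3, 5, 3, 0, 1, 9, 1, 5, 3, 5, 1] sum 38, len 12
add 7: [2, 3, 5, 3, 0, 1, 9, 1, 5, 3, 5, 1, 7] sum 45, len 13
add 3: [5, 3, 0, 1, 9, 1, 5, 3, 5, 1, 7, 3] sum 43, len 12
add 0: [5, 3, 0, 1, 9, 1, 5, 3, 5, 1, 7, 3, 0] sum 43, len 13
add 0: [5, 3, 0, 1, 9, 1, 5, 3, 5, 1, 7, 3, 0, 0] sum 43, len 14
add 7: [3, 0, 1, 9, 1, 5, 3, 5, 1, 7, 3, 0, 0, 7] sum 45, len 14
Longest length seen: 14.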